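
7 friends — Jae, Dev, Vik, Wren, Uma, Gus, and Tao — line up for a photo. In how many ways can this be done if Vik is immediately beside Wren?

1440

Treat {Vik, Wren} as a single unit. There are 6 units to order, and the pair itself can be ordered 2 ways.
That gives 2 × 6! = 2 × 720 = 1440.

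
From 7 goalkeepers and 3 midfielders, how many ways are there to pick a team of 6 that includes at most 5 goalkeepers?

203

Split by how many goalkeepers are chosen (0 through 5).
Sum: C(7,0)·C(3,6) + C(7,1)·C(3,5) + C(7,2)·C(3,4) + C(7,3)·C(3,3) + C(7,4)·C(3,2) + C(7,5)·C(3,1) = 0 + 0 + 0 + 35 + 105 + 63 = 203.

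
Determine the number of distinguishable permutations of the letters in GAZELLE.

The 7 letters of GAZELLE have repeats: E appearing twice and L appearing twice.
The number of distinct arrangements is 7!/(2!·2!) = 5040/4 = 1260.

1260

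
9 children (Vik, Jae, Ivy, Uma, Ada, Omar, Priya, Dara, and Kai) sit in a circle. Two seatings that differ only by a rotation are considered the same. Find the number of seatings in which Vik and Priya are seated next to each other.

10080

Treat {Vik, Priya} as one unit (2 internal orders) and seat the resulting 8 units around the table: (7)! circular arrangements.
So 2 × (7)! = 2 × 5040 = 10080.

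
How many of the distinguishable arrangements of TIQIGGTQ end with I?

With the last slot taken by I, it remains to arrange the other 7 letters (TQIGGTQ).
Those 7 letters have G appearing twice, Q appearing twice, and T appearing twice, giving (7)!/(2!·2!·2!) = 630.

630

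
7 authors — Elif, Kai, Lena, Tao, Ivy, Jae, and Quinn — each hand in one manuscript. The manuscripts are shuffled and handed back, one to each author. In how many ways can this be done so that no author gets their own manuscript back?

This is the derangement count D_7: permutations of 7 items with no fixed point.
By inclusion–exclusion this is Σ_{j=0}^{7} (−1)^j C(7,j)·(7−j)!.
Computing: 5040 − 5040 + 2520 − 840 + 210 − 42 + 7 − 1 = 1854.

1854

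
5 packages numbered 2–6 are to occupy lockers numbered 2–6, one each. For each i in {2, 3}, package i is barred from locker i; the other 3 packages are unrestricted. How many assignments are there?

Let Aᵢ (for i ∈ {2, 3}) be the placements that put package i in its forbidden locker. Any j of these fix j positions, leaving (5−j)! ways to fill the rest, and there are C(2,j) ways to pick which j.
By inclusion–exclusion, the number of valid placements is Σ_{j=0}^{2} (−1)^j C(2,j)·(5−j)!.
Computing: 120 − 48 + 6 = 78.

78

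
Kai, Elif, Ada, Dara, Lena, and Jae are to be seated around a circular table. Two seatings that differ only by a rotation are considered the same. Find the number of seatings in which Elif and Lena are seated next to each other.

48

Glue Elif and Lena into a block (2 internal orders). Seating 5 units around a circle gives (4)! arrangements.
So 2 × (4)! = 2 × 24 = 48.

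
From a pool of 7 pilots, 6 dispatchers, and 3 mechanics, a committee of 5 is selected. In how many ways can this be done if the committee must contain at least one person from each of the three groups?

2730

Total 5-person selections from all 16: C(16,5) = 4368.
Subtract selections that omit an entire group: no pilots → C(9,5) = 126; no dispatchers → C(10,5) = 252; no mechanics → C(13,5) = 1287.
Add back selections omitting two groups (i.e. drawn from a single group): C(7,5) + C(6,5) + C(3,5) = 27.
By inclusion–exclusion: 4368 − 1665 + 27 = 2730.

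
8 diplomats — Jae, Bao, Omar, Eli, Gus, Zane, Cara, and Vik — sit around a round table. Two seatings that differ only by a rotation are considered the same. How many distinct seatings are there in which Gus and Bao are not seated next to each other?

All circular seatings of 8 people number (7)! = 5040.
Those with Gus next to Bao: fuse the pair into one unit and seat 7 units around a circle — 2·(6)! = 1440.
Subtracting, 5040 − 1440 = 3600.

3600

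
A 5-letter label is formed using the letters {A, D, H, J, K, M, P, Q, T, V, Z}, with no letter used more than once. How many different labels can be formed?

55440

With no repetition, fill the 5 letters in order: 11 choices, then 10, down to 7.
That product is 11 × 10 × 9 × 8 × 7 = 55440.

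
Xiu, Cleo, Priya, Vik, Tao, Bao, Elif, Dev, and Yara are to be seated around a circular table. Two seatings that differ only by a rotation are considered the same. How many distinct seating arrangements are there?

40320

Around a circle, 9 distinct people have 9!/9 = (8)! = 40320 rotationally distinct seatings.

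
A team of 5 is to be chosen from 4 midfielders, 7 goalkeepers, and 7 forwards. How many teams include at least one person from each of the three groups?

5684

Total 5-person selections from all 18: C(18,5) = 8568.
Selections missing a whole group: no midfielders → C(14,5) = 2002; no goalkeepers → C(11,5) = 462; no forwards → C(11,5) = 462.
Add back selections omitting two groups (i.e. drawn from a single group): C(4,5) + C(7,5) + C(7,5) = 42.
By inclusion–exclusion: 8568 − 2926 + 42 = 5684.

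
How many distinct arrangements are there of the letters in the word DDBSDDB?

The 7 letters of DDBSDDB have repeats: B appearing twice and D appearing 4 times.
The number of distinct arrangements is 7!/(4!·2!) = 5040/48 = 105.

105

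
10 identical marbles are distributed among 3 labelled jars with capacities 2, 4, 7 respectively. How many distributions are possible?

Ignoring the caps, the number of non-negative solutions to x_1+…+x_3 = 10 is C(12,2) = 66.
Subtract solutions that violate a single cap (substitute x_i' = x_i − (cap_i+1)): x_1 ≥ 3 gives C(9,2) = 36; x_2 ≥ 5 gives C(7,2) = 21; x_3 ≥ 8 gives C(4,2) = 6. Together 63.
Add back pairs where two caps are both exceeded: 6 + 0 + 0 = 6.
By inclusion–exclusion the count is 66 − 63 + 6 = 9.

9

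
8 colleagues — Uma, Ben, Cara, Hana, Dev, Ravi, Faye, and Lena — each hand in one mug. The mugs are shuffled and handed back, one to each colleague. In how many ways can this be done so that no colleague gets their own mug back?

14833

Count assignments avoiding every fixed point. For any j of the 8 colleagues fixed to their own mug, the other 8−j can be arranged in (8−j)! ways.
By inclusion–exclusion this is Σ_{j=0}^{8} (−1)^j C(8,j)·(8−j)!.
Computing: 40320 − 40320 + 20160 − 6720 + 1680 − 336 + 56 − 8 + 1 = 14833.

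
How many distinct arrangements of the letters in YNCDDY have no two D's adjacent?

Total arrangements of YNCDDY: 6!/(2!·2!) = 180.
Arrangements with the D's together: treat DD as one letter, giving (5)!/(2!) = 60.
Hence 180 − 60 = 120.

120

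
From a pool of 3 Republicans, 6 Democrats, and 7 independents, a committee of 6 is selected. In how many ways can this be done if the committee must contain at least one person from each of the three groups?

6006

Unrestricted: C(16,6) = 8008 ways to pick any 6 of the 16.
Selections missing a whole group: no Republicans → C(13,6) = 1716; no Democrats → C(10,6) = 210; no independents → C(9,6) = 84.
Add back selections omitting two groups (i.e. drawn from a single group): C(3,6) + C(6,6) + C(7,6) = 8.
By inclusion–exclusion: 8008 − 2010 + 8 = 6006.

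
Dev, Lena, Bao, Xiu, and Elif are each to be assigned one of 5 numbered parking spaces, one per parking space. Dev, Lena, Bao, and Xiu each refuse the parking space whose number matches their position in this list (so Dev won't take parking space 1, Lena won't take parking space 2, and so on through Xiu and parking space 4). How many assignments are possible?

Let Aᵢ (for 1 ≤ i ≤ 4) be the placements that put person i in their forbidden parking space. Any j of these fix j positions, leaving (5−j)! ways to fill the rest, and there are C(4,j) ways to pick which j.
By inclusion–exclusion, the number of valid placements is Σ_{j=0}^{4} (−1)^j C(4,j)·(5−j)!.
Computing: 120 − 96 + 36 − 8 + 1 = 53.

53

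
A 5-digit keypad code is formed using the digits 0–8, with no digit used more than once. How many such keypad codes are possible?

With no repetition, fill the 5 digits in order: 9 choices, then 8, down to 5.
That product is 9 × 8 × 7 × 6 × 5 = 15120.

15120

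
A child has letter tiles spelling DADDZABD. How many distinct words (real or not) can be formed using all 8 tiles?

840

DADDZABD has 8 letters with A appearing twice and D appearing 4 times.
So there are 8! / (4!·2!) = 840 distinguishable arrangements.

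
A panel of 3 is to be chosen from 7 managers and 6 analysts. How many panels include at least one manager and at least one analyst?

With no constraint there are C(13,3) = 286 possible selections.
Subtract selections that omit an entire group: no managers → C(6,3) = 20; no analysts → C(7,3) = 35.
Both groups omitted at once is impossible, so 286 − 55 = 231.

231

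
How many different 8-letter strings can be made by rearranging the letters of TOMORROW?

3360

Letter multiplicities in TOMORROW: M×1, O×3, R×2, T×1, W×1.
So there are 8! / (3!·2!) = 3360 distinguishable arrangements.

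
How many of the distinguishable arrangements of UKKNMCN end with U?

180

Fix U in the last position and arrange the remaining 6 letters.
Those 6 letters have K appearing twice and N appearing twice, giving (6)!/(2!·2!) = 180.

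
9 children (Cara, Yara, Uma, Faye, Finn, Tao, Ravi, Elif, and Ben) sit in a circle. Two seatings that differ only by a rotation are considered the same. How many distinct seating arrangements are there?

Around a circle, 9 distinct people have 9!/9 = (8)! = 40320 rotationally distinct seatings.

40320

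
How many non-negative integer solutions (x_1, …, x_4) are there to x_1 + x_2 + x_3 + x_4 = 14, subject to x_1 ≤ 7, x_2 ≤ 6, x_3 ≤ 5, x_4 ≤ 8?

Ignoring the caps, the number of non-negative solutions to x_1+…+x_4 = 14 is C(17,3) = 680.
Subtract solutions that violate a single cap (substitute x_i' = x_i − (cap_i+1)): x_1 ≥ 8 gives C(9,3) = 84; x_2 ≥ 7 gives C(10,3) = 120; x_3 ≥ 6 gives C(11,3) = 165; x_4 ≥ 9 gives C(8,3) = 56. Together 425.
Add back pairs where two caps are both exceeded: 0 + 1 + 0 + 4 + 0 + 0 = 5.
By inclusion–exclusion the count is 680 − 425 + 5 = 260.

260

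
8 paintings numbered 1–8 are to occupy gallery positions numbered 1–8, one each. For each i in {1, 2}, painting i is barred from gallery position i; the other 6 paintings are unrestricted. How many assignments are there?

30960

Let Aᵢ (for i ∈ {1, 2}) be the placements that put painting i in its forbidden gallery position. Any j of these fix j positions, leaving (8−j)! ways to fill the rest, and there are C(2,j) ways to pick which j.
By inclusion–exclusion, the number of valid placements is Σ_{j=0}^{2} (−1)^j C(2,j)·(8−j)!.
Computing: 40320 − 10080 + 720 = 30960.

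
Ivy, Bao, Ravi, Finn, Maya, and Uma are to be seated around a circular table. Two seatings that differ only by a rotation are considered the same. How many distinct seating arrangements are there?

Seat Ivy anywhere (absorbing the rotational symmetry), then permute the other 5: (5)! = 120.

120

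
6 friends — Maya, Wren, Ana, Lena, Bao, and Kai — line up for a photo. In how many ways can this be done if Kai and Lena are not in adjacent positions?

480

There are 6! = 720 arrangements in all. If Kai and Lena are adjacent, merging them into one block gives 2·(5)! = 240 arrangements.
Complementary counting: 720 − 240 = 480.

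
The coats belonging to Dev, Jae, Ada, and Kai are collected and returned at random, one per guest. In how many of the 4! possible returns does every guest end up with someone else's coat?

Let Aᵢ be the assignments in which guest i gets their own coat. We want the size of the complement of A₁∪…∪A_4.
By inclusion–exclusion this is Σ_{j=0}^{4} (−1)^j C(4,j)·(4−j)!.
Computing: 24 − 24 + 12 − 4 + 1 = 9.

9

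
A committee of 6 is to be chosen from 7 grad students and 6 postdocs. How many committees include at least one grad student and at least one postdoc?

1708

With no constraint there are C(13,6) = 1716 possible selections.
Selections missing a whole group: no grad students → C(6,6) = 1; no postdocs → C(7,6) = 7.
Both groups omitted at once is impossible, so 1716 − 8 = 1708.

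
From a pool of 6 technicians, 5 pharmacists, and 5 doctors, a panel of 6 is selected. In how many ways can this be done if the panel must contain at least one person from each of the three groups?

Unrestricted: C(16,6) = 8008 ways to pick any 6 of the 16.
Selections missing a whole group: no technicians → C(10,6) = 210; no pharmacists → C(11,6) = 462; no doctors → C(11,6) = 462.
Add back selections omitting two groups (i.e. drawn from a single group): C(6,6) + C(5,6) + C(5,6) = 1.
By inclusion–exclusion: 8008 − 1134 + 1 = 6875.

6875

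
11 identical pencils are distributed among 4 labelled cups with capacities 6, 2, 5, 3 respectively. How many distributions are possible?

Without the upper bounds there are C(14,3) = 364 ways to split 11 among 4 cups.
Subtract solutions that violate a single cap (substitute x_i' = x_i − (cap_i+1)): x_1 ≥ 7 gives C(7,3) = 35; x_2 ≥ 3 gives C(11,3) = 165; x_3 ≥ 6 gives C(8,3) = 56; x_4 ≥ 4 gives C(10,3) = 120. Together 376.
Add back pairs where two caps are both exceeded: 4 + 0 + 1 + 10 + 35 + 4 = 54.
By inclusion–exclusion the count is 364 − 376 + 54 = 42.

42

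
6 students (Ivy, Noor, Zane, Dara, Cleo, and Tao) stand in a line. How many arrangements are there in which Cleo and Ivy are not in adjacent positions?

Of the 6! = 720 arrangements, those with Cleo and Ivy adjacent number 2 × 5! = 240 (treat the pair as a block with 2 internal orders).
So 720 − 240 = 480 arrangements keep them apart.

480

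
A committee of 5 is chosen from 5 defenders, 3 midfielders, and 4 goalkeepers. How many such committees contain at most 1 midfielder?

Split by how many midfielders are chosen (0 through 1).
Sum: C(3,0)·C(9,5) + C(3,1)·C(9,4) = 126 + 378 = 504.

504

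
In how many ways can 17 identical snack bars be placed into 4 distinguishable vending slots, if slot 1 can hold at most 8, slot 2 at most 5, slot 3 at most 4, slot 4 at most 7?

Ignoring the caps, the number of non-negative solutions to x_1+…+x_4 = 17 is C(20,3) = 1140.
Subtract solutions that violate a single cap (substitute x_i' = x_i − (cap_i+1)): x_1 ≥ 9 gives C(11,3) = 165; x_2 ≥ 6 gives C(14,3) = 364; x_3 ≥ 5 gives C(15,3) = 455; x_4 ≥ 8 gives C(12,3) = 220. Together 1204.
Add back pairs where two caps are both exceeded: 10 + 20 + 1 + 84 + 20 + 35 = 170.
By inclusion–exclusion the count is 1140 − 1204 + 170 = 106.

106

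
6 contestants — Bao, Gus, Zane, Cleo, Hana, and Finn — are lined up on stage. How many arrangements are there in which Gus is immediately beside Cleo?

240

Place the 4 others and the Gus-Cleo pair as 5 objects in a line; the pair has 2 internal arrangements.
So the count is 2·(5)! = 240.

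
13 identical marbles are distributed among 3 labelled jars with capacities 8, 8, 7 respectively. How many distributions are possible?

54

Without the upper bounds there are C(15,2) = 105 ways to split 13 among 3 jars.
Subtract solutions that violate a single cap (substitute x_i' = x_i − (cap_i+1)): x_1 ≥ 9 gives C(6,2) = 15; x_2 ≥ 9 gives C(6,2) = 15; x_3 ≥ 8 gives C(7,2) = 21. Together 51.
No two caps can be exceeded simultaneously, so the pair terms are all 0.
By inclusion–exclusion the count is 105 − 51 + 0 = 54.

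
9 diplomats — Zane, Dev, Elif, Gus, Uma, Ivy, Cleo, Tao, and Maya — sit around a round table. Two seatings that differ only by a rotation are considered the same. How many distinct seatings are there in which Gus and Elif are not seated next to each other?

30240

All circular seatings of 9 people number (8)! = 40320.
Seatings with Gus beside Elif: treat them as a block with 2 internal orders, giving 2 × (7)! = 10080.
Subtracting, 40320 − 10080 = 30240.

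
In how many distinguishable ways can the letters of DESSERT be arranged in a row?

The 7 letters of DESSERT have repeats: E appearing twice and S appearing twice.
The number of distinct arrangements is 7!/(2!·2!) = 5040/4 = 1260.

1260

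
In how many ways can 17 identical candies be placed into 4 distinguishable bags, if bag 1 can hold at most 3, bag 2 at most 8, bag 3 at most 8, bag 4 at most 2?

Ignoring the caps, the number of non-negative solutions to x_1+…+x_4 = 17 is C(20,3) = 1140.
Subtract solutions that violate a single cap (substitute x_i' = x_i − (cap_i+1)): x_1 ≥ 4 gives C(16,3) = 560; x_2 ≥ 9 gives C(11,3) = 165; x_3 ≥ 9 gives C(11,3) = 165; x_4 ≥ 3 gives C(17,3) = 680. Together 1570.
Add back pairs where two caps are both exceeded: 35 + 35 + 286 + 0 + 56 + 56 = 468.
Subtract triples: 0 + 4 + 4 + 0 = 8.
By inclusion–exclusion the count is 1140 − 1570 + 468 − 8 = 30.

30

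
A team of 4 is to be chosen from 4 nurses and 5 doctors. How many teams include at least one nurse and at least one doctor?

Total 4-person selections from all 9: C(9,4) = 126.
Subtract selections that omit an entire group: no nurses → C(5,4) = 5; no doctors → C(4,4) = 1.
Both groups omitted at once is impossible, so 126 − 6 = 120.

120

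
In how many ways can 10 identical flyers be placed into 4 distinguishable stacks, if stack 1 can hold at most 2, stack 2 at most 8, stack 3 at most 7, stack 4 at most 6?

133

Ignoring the caps, the number of non-negative solutions to x_1+…+x_4 = 10 is C(13,3) = 286.
Subtract solutions that violate a single cap (substitute x_i' = x_i − (cap_i+1)): x_1 ≥ 3 gives C(10,3) = 120; x_2 ≥ 9 gives C(4,3) = 4; x_3 ≥ 8 gives C(5,3) = 10; x_4 ≥ 7 gives C(6,3) = 20. Together 154.
Add back pairs where two caps are both exceeded: 0 + 0 + 1 + 0 + 0 + 0 = 1.
By inclusion–exclusion the count is 286 − 154 + 1 = 133.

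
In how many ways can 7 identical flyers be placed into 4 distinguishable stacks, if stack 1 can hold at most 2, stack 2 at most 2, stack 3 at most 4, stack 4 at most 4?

Without the upper bounds there are C(10,3) = 120 ways to split 7 among 4 stacks.
Subtract solutions that violate a single cap (substitute x_i' = x_i − (cap_i+1)): x_1 ≥ 3 gives C(7,3) = 35; x_2 ≥ 3 gives C(7,3) = 35; x_3 ≥ 5 gives C(5,3) = 10; x_4 ≥ 5 gives C(5,3) = 10. Together 90.
Add back pairs where two caps are both exceeded: 4 + 0 + 0 + 0 + 0 + 0 = 4.
By inclusion–exclusion the count is 120 − 90 + 4 = 34.

34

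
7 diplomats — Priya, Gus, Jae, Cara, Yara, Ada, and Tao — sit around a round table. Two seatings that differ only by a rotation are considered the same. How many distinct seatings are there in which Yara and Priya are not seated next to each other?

Without the restriction there are (6)! = 720 seatings.
Seatings with Yara beside Priya: treat them as a block with 2 internal orders, giving 2 × (5)! = 240.
Subtracting, 720 − 240 = 480.

480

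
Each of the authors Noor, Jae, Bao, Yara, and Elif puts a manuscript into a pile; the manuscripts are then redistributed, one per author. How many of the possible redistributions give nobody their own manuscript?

Count assignments avoiding every fixed point. For any j of the 5 authors fixed to their own manuscript, the other 5−j can be arranged in (5−j)! ways.
By inclusion–exclusion this is Σ_{j=0}^{5} (−1)^j C(5,j)·(5−j)!.
Computing: 120 − 120 + 60 − 20 + 5 − 1 = 44.

44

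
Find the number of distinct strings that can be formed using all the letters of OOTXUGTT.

3360

OOTXUGTT has 8 letters with O appearing twice and T appearing 3 times.
The number of distinct arrangements is 8!/(3!·2!) = 40320/12 = 3360.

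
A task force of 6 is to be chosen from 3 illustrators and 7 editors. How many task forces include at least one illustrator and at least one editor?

Unrestricted: C(10,6) = 210 ways to pick any 6 of the 10.
Subtract selections that omit an entire group: no illustrators → C(7,6) = 7; no editors → C(3,6) = 0.
Both groups omitted at once is impossible, so 210 − 7 = 203.

203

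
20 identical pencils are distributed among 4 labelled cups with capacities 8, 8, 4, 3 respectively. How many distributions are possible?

By stars and bars, unrestricted non-negative solutions to x_1+…+x_4 = 20 number C(20+3,3) = 1771.
Subtract solutions that violate a single cap (substitute x_i' = x_i − (cap_i+1)): x_1 ≥ 9 gives C(14,3) = 364; x_2 ≥ 9 gives C(14,3) = 364; x_3 ≥ 5 gives C(18,3) = 816; x_4 ≥ 4 gives C(19,3) = 969. Together 2513.
Add back pairs where two caps are both exceeded: 10 + 84 + 120 + 84 + 120 + 364 = 782.
Subtract triples: 0 + 0 + 10 + 10 = 20.
By inclusion–exclusion the count is 1771 − 2513 + 782 − 20 = 20.

20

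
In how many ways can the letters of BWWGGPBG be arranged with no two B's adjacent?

There are 8!/(3!·2!·2!) = 1680 arrangements of BWWGGPBG in total.
If the two B's are adjacent, glue them into one block, leaving 7 items to arrange: (7)!/(3!·2!) = 420 ways.
Hence 1680 − 420 = 1260.

1260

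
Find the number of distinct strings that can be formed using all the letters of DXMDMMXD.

560

DXMDMMXD has 8 letters with D appearing 3 times, M appearing 3 times, and X appearing twice.
So there are 8! / (3!·3!·2!) = 560 distinguishable arrangements.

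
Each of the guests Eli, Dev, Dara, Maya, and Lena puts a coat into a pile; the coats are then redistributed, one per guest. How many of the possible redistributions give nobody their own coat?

Let Aᵢ be the assignments in which guest i gets their own coat. We want the size of the complement of A₁∪…∪A_5.
By inclusion–exclusion this is Σ_{j=0}^{5} (−1)^j C(5,j)·(5−j)!.
Computing: 120 − 120 + 60 − 20 + 5 − 1 = 44.

44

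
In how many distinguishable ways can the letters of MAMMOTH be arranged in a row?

MAMMOTH has 7 letters with M appearing 3 times.
So there are 7! / (3!) = 840 distinguishable arrangements.

840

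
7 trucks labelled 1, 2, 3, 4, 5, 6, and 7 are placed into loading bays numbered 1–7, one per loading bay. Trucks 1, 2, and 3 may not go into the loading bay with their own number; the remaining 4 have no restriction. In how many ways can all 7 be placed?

3216

Let Aᵢ (for i ∈ {1, 2, 3}) be the placements that put truck i in its forbidden loading bay. Any j of these fix j positions, leaving (7−j)! ways to fill the rest, and there are C(3,j) ways to pick which j.
By inclusion–exclusion, the number of valid placements is Σ_{j=0}^{3} (−1)^j C(3,j)·(7−j)!.
Computing: 5040 − 2160 + 360 − 24 = 3216.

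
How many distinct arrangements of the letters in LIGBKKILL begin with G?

1680

With the first slot taken by G, it remains to arrange the other 8 letters (LIBKKILL).
Those 8 letters have I appearing twice, K appearing twice, and L appearing 3 times, giving (8)!/(3!·2!·2!) = 1680.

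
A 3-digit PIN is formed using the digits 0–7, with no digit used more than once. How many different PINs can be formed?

336

With no repetition, fill the 3 digits in order: 8 choices, then 7, down to 6.
8 × 7 × 6 = 336.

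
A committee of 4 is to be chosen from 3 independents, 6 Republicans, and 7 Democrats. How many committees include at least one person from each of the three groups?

819

With no constraint there are C(16,4) = 1820 possible selections.
Subtract selections that omit an entire group: no independents → C(13,4) = 715; no Republicans → C(10,4) = 210; no Democrats → C(9,4) = 126.
Add back selections omitting two groups (i.e. drawn from a single group): C(3,4) + C(6,4) + C(7,4) = 50.
By inclusion–exclusion: 1820 − 1051 + 50 = 819.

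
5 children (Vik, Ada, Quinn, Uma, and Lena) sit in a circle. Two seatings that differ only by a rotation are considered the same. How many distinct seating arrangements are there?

Around a circle, 5 distinct people have 5!/5 = (4)! = 24 rotationally distinct seatings.

24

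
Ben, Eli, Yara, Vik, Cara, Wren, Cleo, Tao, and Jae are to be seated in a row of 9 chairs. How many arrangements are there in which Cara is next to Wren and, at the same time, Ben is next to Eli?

20160

Treat {Cara,Wren} as one block (2 orders) and {Ben,Eli} as another (2 orders).
That leaves 7 units to arrange: 2 × 2 × 7! = 4 × 5040 = 20160.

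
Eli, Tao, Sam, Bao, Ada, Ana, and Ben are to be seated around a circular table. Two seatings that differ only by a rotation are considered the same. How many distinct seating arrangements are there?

720

Fix one person's seat to break rotational symmetry; the remaining 6 people can be arranged in (6)! = 720 ways.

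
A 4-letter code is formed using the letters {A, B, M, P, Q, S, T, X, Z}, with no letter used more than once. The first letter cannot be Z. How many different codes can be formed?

2688

The first letter has 9−1 = 8 choices (anything except Z).
The remaining 3 letters are filled from the other 8 symbols without repetition: 8 × 7 × 6 = 336.
Total: 8 × 336 = 2688.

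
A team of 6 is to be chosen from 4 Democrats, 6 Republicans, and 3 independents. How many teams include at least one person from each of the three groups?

1416

Unrestricted: C(13,6) = 1716 ways to pick any 6 of the 13.
Subtract selections that omit an entire group: no Democrats → C(9,6) = 84; no Republicans → C(7,6) = 7; no independents → C(10,6) = 210.
Add back selections omitting two groups (i.e. drawn from a single group): C(4,6) + C(6,6) + C(3,6) = 1.
By inclusion–exclusion: 1716 − 301 + 1 = 1416.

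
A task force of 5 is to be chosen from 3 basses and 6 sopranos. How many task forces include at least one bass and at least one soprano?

120

Total 5-person selections from all 9: C(9,5) = 126.
Subtract selections that omit an entire group: no basses → C(6,5) = 6; no sopranos → C(3,5) = 0.
Both groups omitted at once is impossible, so 126 − 6 = 120.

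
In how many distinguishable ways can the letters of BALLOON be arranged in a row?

BALLOON has 7 letters with L appearing twice and O appearing twice.
So there are 7! / (2!·2!) = 1260 distinguishable arrangements.

1260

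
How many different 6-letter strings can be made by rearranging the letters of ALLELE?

The 6 letters of ALLELE have repeats: E appearing twice and L appearing 3 times.
Dividing 6! = 720 by 3!·2! = 12 for the repeated letters gives 60.

60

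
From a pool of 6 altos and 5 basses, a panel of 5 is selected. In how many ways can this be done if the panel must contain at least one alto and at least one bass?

Unrestricted: C(11,5) = 462 ways to pick any 5 of the 11.
Subtract selections that omit an entire group: no altos → C(5,5) = 1; no basses → C(6,5) = 6.
Both groups omitted at once is impossible, so 462 − 7 = 455.

455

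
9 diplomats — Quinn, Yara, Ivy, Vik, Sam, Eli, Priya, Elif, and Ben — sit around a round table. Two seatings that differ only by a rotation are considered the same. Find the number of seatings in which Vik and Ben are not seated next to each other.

All circular seatings of 9 people number (8)! = 40320.
Seatings with Vik beside Ben: treat them as a block with 2 internal orders, giving 2 × (7)! = 10080.
Subtracting, 40320 − 10080 = 30240.

30240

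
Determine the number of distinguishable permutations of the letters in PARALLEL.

3360

The 8 letters of PARALLEL have repeats: A appearing twice and L appearing 3 times.
The number of distinct arrangements is 8!/(3!·2!) = 40320/12 = 3360.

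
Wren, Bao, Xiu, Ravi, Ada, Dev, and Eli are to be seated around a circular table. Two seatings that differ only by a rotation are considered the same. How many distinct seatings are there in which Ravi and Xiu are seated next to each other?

240

Glue Ravi and Xiu into a block (2 internal orders). Seating 6 units around a circle gives (5)! arrangements.
So 2 × (5)! = 2 × 120 = 240.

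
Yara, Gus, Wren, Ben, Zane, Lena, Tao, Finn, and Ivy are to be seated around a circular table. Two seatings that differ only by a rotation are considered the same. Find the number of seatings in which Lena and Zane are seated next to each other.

10080

Glue Lena and Zane into a block (2 internal orders). Seating 8 units around a circle gives (7)! arrangements.
So 2 × (7)! = 2 × 5040 = 10080.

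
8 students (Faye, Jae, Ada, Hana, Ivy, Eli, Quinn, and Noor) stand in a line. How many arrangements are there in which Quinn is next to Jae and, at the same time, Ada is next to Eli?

Treat {Quinn,Jae} as one block (2 orders) and {Ada,Eli} as another (2 orders).
That leaves 6 units to arrange: 2 × 2 × 6! = 4 × 720 = 2880.

2880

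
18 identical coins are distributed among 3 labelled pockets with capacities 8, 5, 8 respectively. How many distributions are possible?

Ignoring the caps, the number of non-negative solutions to x_1+…+x_3 = 18 is C(20,2) = 190.
Subtract solutions that violate a single cap (substitute x_i' = x_i − (cap_i+1)): x_1 ≥ 9 gives C(11,2) = 55; x_2 ≥ 6 gives C(14,2) = 91; x_3 ≥ 9 gives C(11,2) = 55. Together 201.
Add back pairs where two caps are both exceeded: 10 + 1 + 10 = 21.
By inclusion–exclusion the count is 190 − 201 + 21 = 10.

10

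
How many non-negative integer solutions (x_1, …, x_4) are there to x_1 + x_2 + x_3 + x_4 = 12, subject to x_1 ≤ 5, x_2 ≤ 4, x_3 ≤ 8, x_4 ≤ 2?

71

By stars and bars, unrestricted non-negative solutions to x_1+…+x_4 = 12 number C(12+3,3) = 455.
Subtract solutions that violate a single cap (substitute x_i' = x_i − (cap_i+1)): x_1 ≥ 6 gives C(9,3) = 84; x_2 ≥ 5 gives C(10,3) = 120; x_3 ≥ 9 gives C(6,3) = 20; x_4 ≥ 3 gives C(12,3) = 220. Together 444.
Add back pairs where two caps are both exceeded: 4 + 0 + 20 + 0 + 35 + 1 = 60.
By inclusion–exclusion the count is 455 − 444 + 60 = 71.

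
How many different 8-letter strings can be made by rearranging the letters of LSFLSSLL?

280

Letter multiplicities in LSFLSSLL: F×1, L×4, S×3.
Dividing 8! = 40320 by 4!·3! = 144 for the repeated letters gives 280.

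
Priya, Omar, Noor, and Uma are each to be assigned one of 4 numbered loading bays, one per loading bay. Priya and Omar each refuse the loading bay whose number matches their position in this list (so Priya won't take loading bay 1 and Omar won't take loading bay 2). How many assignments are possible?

14

Let Aᵢ (for i ∈ {1, 2}) be the placements that put person i in their forbidden loading bay. Any j of these fix j positions, leaving (4−j)! ways to fill the rest, and there are C(2,j) ways to pick which j.
By inclusion–exclusion, the number of valid placements is Σ_{j=0}^{2} (−1)^j C(2,j)·(4−j)!.
Computing: 24 − 12 + 2 = 14.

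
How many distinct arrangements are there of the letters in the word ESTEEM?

Letter multiplicities in ESTEEM: E×3, M×1, S×1, T×1.
So there are 6! / (3!) = 120 distinguishable arrangements.

120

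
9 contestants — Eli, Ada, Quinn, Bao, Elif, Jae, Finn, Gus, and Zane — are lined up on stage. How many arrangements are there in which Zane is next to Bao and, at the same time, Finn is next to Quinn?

20160

Treat {Zane,Bao} as one block (2 orders) and {Finn,Quinn} as another (2 orders).
That leaves 7 units to arrange: 2 × 2 × 7! = 4 × 5040 = 20160.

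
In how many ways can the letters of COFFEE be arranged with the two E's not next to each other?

120

There are 6!/(2!·2!) = 180 arrangements of COFFEE in total.
If the two E's are adjacent, glue them into one block, leaving 5 items to arrange: (5)!/(2!) = 60 ways.
Hence 180 − 60 = 120.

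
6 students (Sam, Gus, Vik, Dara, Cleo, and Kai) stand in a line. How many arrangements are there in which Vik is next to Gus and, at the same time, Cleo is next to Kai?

96

Treat {Vik,Gus} as one block (2 orders) and {Cleo,Kai} as another (2 orders).
That leaves 4 units to arrange: 2 × 2 × 4! = 4 × 24 = 96.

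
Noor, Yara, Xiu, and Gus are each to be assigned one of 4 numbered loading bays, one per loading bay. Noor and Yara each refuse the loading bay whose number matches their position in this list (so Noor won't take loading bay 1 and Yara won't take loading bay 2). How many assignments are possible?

Let Aᵢ (for i ∈ {1, 2}) be the placements that put person i in their forbidden loading bay. Any j of these fix j positions, leaving (4−j)! ways to fill the rest, and there are C(2,j) ways to pick which j.
By inclusion–exclusion, the number of valid placements is Σ_{j=0}^{2} (−1)^j C(2,j)·(4−j)!.
Computing: 24 − 12 + 2 = 14.

14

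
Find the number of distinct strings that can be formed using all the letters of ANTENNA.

420

The 7 letters of ANTENNA have repeats: A appearing twice and N appearing 3 times.
Dividing 7! = 5040 by 3!·2! = 12 for the repeated letters gives 420.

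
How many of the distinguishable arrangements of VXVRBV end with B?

Fix B in the last position and arrange the remaining 5 letters.
Those 5 letters have V appearing 3 times, giving (5)!/(3!) = 20.

20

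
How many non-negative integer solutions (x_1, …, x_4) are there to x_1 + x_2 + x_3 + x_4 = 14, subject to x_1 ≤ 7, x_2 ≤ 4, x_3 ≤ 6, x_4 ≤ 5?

Without the upper bounds there are C(17,3) = 680 ways to split 14 among 4 variables.
Subtract solutions that violate a single cap (substitute x_i' = x_i − (cap_i+1)): x_1 ≥ 8 gives C(9,3) = 84; x_2 ≥ 5 gives C(12,3) = 220; x_3 ≥ 7 gives C(10,3) = 120; x_4 ≥ 6 gives C(11,3) = 165. Together 589.
Add back pairs where two caps are both exceeded: 4 + 0 + 1 + 10 + 20 + 4 = 39.
By inclusion–exclusion the count is 680 − 589 + 39 = 130.

130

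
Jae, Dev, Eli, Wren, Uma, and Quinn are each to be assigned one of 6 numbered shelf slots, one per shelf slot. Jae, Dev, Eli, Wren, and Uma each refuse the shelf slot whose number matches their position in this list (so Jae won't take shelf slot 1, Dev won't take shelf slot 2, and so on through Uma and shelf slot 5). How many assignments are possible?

309

Let Aᵢ (for 1 ≤ i ≤ 5) be the placements that put person i in their forbidden shelf slot. Any j of these fix j positions, leaving (6−j)! ways to fill the rest, and there are C(5,j) ways to pick which j.
By inclusion–exclusion, the number of valid placements is Σ_{j=0}^{5} (−1)^j C(5,j)·(6−j)!.
Computing: 720 − 600 + 240 − 60 + 10 − 1 = 309.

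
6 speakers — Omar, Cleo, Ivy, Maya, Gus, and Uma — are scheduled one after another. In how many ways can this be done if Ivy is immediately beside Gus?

Treat {Ivy, Gus} as a single unit. There are 5 units to order, and the pair itself can be ordered 2 ways.
That gives 2 × 5! = 2 × 120 = 240.

240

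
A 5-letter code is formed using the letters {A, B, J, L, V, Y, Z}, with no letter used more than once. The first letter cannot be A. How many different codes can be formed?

The first letter has 7−1 = 6 choices (anything except A).
The remaining 4 letters are filled from the other 6 symbols without repetition: 6 × 5 × 4 × 3 = 360.
Total: 6 × 360 = 2160.

2160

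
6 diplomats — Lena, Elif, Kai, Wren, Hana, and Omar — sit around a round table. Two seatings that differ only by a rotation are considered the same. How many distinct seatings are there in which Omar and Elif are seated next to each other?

48

Glue Omar and Elif into a block (2 internal orders). Seating 5 units around a circle gives (4)! arrangements.
So 2 × (4)! = 2 × 24 = 48.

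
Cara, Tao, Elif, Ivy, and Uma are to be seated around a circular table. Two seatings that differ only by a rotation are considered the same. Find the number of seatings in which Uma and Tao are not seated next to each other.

12

All circular seatings of 5 people number (4)! = 24.
Seatings with Uma beside Tao: treat them as a block with 2 internal orders, giving 2 × (3)! = 12.
Subtracting, 24 − 12 = 12.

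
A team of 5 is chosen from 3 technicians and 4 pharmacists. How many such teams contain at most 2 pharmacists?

6

Split by how many pharmacists are chosen (0 through 2).
Sum: C(4,0)·C(3,5) + C(4,1)·C(3,4) + C(4,2)·C(3,3) = 0 + 0 + 6 = 6.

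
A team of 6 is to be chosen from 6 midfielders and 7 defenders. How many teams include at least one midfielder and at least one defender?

Unrestricted: C(13,6) = 1716 ways to pick any 6 of the 13.
Subtract selections that omit an entire group: no midfielders → C(7,6) = 7; no defenders → C(6,6) = 1.
Both groups omitted at once is impossible, so 1716 − 8 = 1708.

1708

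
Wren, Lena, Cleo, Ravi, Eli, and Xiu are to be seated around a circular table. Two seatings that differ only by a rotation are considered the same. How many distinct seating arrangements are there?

120

Fix one person's seat to break rotational symmetry; the remaining 5 people can be arranged in (5)! = 120 ways.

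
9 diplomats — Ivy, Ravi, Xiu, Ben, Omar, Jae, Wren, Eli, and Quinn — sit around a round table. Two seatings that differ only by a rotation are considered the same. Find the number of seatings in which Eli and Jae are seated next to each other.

Treat {Eli, Jae} as one unit (2 internal orders) and seat the resulting 8 units around the table: (7)! circular arrangements.
So 2 × (7)! = 2 × 5040 = 10080.

10080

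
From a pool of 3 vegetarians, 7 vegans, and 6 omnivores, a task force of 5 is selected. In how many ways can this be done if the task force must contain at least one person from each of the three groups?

2730

With no constraint there are C(16,5) = 4368 possible selections.
Selections missing a whole group: no vegetarians → C(13,5) = 1287; no vegans → C(9,5) = 126; no omnivores → C(10,5) = 252.
Add back selections omitting two groups (i.e. drawn from a single group): C(3,5) + C(7,5) + C(6,5) = 27.
By inclusion–exclusion: 4368 − 1665 + 27 = 2730.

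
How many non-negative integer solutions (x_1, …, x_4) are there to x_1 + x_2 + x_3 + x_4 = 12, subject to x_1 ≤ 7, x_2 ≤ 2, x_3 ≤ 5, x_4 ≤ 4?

59

By stars and bars, unrestricted non-negative solutions to x_1+…+x_4 = 12 number C(12+3,3) = 455.
Subtract solutions that violate a single cap (substitute x_i' = x_i − (cap_i+1)): x_1 ≥ 8 gives C(7,3) = 35; x_2 ≥ 3 gives C(12,3) = 220; x_3 ≥ 6 gives C(9,3) = 84; x_4 ≥ 5 gives C(10,3) = 120. Together 459.
Add back pairs where two caps are both exceeded: 4 + 0 + 0 + 20 + 35 + 4 = 63.
By inclusion–exclusion the count is 455 − 459 + 63 = 59.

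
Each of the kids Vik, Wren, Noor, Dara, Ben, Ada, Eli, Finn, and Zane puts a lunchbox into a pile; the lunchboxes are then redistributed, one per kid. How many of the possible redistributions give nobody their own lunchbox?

This is the derangement count D_9: permutations of 9 items with no fixed point.
By inclusion–exclusion this is Σ_{j=0}^{9} (−1)^j C(9,j)·(9−j)!.
Computing: 362880 − 362880 + 181440 − 60480 + 15120 − 3024 + 504 − 72 + 9 − 1 = 133496.

133496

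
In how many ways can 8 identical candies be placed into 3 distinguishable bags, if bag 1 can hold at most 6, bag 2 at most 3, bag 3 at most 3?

Ignoring the caps, the number of non-negative solutions to x_1+…+x_3 = 8 is C(10,2) = 45.
Subtract solutions that violate a single cap (substitute x_i' = x_i − (cap_i+1)): x_1 ≥ 7 gives C(3,2) = 3; x_2 ≥ 4 gives C(6,2) = 15; x_3 ≥ 4 gives C(6,2) = 15. Together 33.
Add back pairs where two caps are both exceeded: 0 + 0 + 1 = 1.
By inclusion–exclusion the count is 45 − 33 + 1 = 13.

13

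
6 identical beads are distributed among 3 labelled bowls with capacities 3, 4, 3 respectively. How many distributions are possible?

Ignoring the caps, the number of non-negative solutions to x_1+…+x_3 = 6 is C(8,2) = 28.
Subtract solutions that violate a single cap (substitute x_i' = x_i − (cap_i+1)): x_1 ≥ 4 gives C(4,2) = 6; x_2 ≥ 5 gives C(3,2) = 3; x_3 ≥ 4 gives C(4,2) = 6. Together 15.
No two caps can be exceeded simultaneously, so the pair terms are all 0.
By inclusion–exclusion the count is 28 − 15 + 0 = 13.

13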